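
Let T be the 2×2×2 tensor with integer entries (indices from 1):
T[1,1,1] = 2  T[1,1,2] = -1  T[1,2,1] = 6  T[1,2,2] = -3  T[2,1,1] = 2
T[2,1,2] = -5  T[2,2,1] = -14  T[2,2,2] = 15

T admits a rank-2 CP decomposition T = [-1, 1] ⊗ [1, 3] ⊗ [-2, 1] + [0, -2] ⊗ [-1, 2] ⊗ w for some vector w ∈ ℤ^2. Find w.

w = [2, -3]

Subtract the known terms from T to get the rank-1 residual R = [0, -2] ⊗ [-1, 2] ⊗ w, so R[i,j,k] = a[i]·b[j]·w[k]. Pick indices with nonzero a[2]·b[1] = (-2)·(-1) = 2. Only the fibre through (2,1,·) is needed: R[2,1,:] = T[2,1,:] − Σₗ aₗ[2]bₗ[1]cₗ = [2, -5] − (1)·(1)·[-2, 1] = [4, -6]. Then w[k] = R[2,1,k] / 2 for each k, giving w = [4, -6] / 2 = [2, -3].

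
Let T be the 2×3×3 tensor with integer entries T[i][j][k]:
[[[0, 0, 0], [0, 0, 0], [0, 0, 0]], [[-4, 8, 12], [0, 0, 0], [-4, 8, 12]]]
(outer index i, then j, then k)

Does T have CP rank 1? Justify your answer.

Yes

If T = a ⊗ b ⊗ c then every fibre of T is a multiple of the corresponding factor, so read the factors off the fibres through the nonzero entry T[1,0,0] = -4.
The mode-1 fibre T[:,0,0] = [0, -4] gives a = [0, 1] (primitive direction); the mode-2 fibre T[1,:,0] = [-4, 0, -4] gives b = [1, 0, 1]; then c[k] = T[1,0,k] / (a[1]·b[0]) = [-4, 8, 12] / 1 = [-4, 8, 12].
Expanding [0, 1] ⊗ [1, 0, 1] ⊗ [-4, 8, 12] reproduces all 18 entries of T, so T = [0, 1] ⊗ [1, 0, 1] ⊗ [-4, 8, 12] and rank(T) ≤ 1.
Equivalently every frontal slice T[:,:,k] is c[k] times the rank-1 matrix [0, 1] ⊗ [1, 0, 1]. So T has rank 1 (it is nonzero).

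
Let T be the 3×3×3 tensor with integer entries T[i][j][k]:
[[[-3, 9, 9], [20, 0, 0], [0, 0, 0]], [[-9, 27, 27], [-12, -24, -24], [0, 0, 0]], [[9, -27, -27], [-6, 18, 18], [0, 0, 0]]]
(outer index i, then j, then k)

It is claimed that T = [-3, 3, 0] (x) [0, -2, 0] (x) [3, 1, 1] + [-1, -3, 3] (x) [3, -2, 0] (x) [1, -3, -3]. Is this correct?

Reconstruct entrywise from the claimed factors. For example, T[2,0,1] = -27 and Σₗ aₗ[2]bₗ[0]cₗ[1] = (0)·(0)·(1) + (3)·(3)·(-3) = -27; checking all 27 entries, every one matches. The claim holds.

Yes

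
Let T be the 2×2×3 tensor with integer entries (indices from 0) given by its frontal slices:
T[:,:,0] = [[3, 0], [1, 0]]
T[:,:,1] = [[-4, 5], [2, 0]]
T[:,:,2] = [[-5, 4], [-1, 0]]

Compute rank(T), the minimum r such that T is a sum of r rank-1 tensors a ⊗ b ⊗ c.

3

Lower bound: the mode-3 unfolding of T (rows indexed by k, columns by (i,j) = (0,0), (0,1), (1,0), (1,1)) is [[3, 0, 1, 0], [-4, 5, 2, 0], [-5, 4, -1, 0]].
There the 3×3 minor on rows k ∈ {0, 1, 2}, columns (i,j) ∈ {(0,0), (0,1), (1,0)} is det [[3, 0, 1], [-4, 5, 2], [-5, 4, -1]] = -30 ≠ 0, so this unfolding has rank ≥ 3; CP rank is at least every unfolding rank, so rank(T) ≥ 3. (Flattening ranks never certify an upper bound on CP rank; for that we must actually write T with 3 rank-1 terms.)
Upper bound: T is a sum of 3 rank-1 terms, T = (0, 1) ⊗ (1, 0) ⊗ (1, 2, -1) + (1, 0) ⊗ (1, -2) ⊗ (-1, -2, -1) + (1, 0) ⊗ (2, -1) ⊗ (2, -1, -2) (written with every a and b primitive with positive leading entry and the scale carried by c; CP decompositions are not unique, and this one is verified by expanding entrywise), so rank(T) ≤ 3.
These bounds meet, so rank(T) = 3.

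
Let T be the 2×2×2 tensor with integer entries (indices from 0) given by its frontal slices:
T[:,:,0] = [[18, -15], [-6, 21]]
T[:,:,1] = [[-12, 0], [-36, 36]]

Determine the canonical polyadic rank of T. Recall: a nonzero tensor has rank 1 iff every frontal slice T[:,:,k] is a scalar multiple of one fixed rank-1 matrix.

Lower bound: the mode-3 unfolding of T (rows indexed by k, columns by (i,j) = (0,0), (0,1), (1,0), (1,1)) is [[18, -15, -6, 21], [-12, 0, -36, 36]].
There the 2×2 minor on rows k ∈ {0, 1}, columns (i,j) ∈ {(0,0), (0,1)} is det [[18, -15], [-12, 0]] = -180 ≠ 0, so this unfolding has rank ≥ 2; CP rank is at least every unfolding rank, so rank(T) ≥ 2. (This is only a lower bound: in general the CP rank may exceed every unfolding rank, so we still need to exhibit 2 rank-1 terms summing to T.)
Upper bound — finding two terms. Write S_k = T[:,:,k] for the frontal slices: S₀ = [[18, -15], [-6, 21]], S₁ = [[-12, 0], [-36, 36]].
If T = a₁ ⊗ b₁ ⊗ c₁ + a₂ ⊗ b₂ ⊗ c₂ then each S_k = c₁[k]·a₁b₁ᵀ + c₂[k]·a₂b₂ᵀ. S₀ and S₁ are linearly independent, so a₁b₁ᵀ and a₂b₂ᵀ must span the same plane of matrices: they are the rank-1 matrices of the form x·S₀ + y·S₁.
det(x·S₀ + y·S₁) is 288·x² − 144·xy − 432·y² = 144·(2·x − 3·y)(x + y), vanishing at (x:y) = (3:2) and (1:-1).
M₁ = 3·S₀ + 2·S₁ = [[30, -45], [-90, 135]] = 15·[1, -3][2, -3]ᵀ and M₂ = S₀ − S₁ = [[30, -15], [30, -15]] = 15·[1, 1][2, -1]ᵀ, so take a₁ = [1, -3], b₁ = [2, -3], a₂ = [1, 1], b₂ = [2, -1].
Each slice is an integer combination of E₁ = a₁b₁ᵀ and E₂ = a₂b₂ᵀ: S₀ = 3·E₁ + 6·E₂, S₁ = 3·E₁ − 9·E₂; reading off coefficients, c₁ = [3, 3] and c₂ = [6, -9].
Hence T = [1, -3] ⊗ [2, -3] ⊗ [3, 3] + [1, 1] ⊗ [2, -1] ⊗ [6, -9], so rank(T) ≤ 2.
These bounds meet, so rank(T) = 2.

2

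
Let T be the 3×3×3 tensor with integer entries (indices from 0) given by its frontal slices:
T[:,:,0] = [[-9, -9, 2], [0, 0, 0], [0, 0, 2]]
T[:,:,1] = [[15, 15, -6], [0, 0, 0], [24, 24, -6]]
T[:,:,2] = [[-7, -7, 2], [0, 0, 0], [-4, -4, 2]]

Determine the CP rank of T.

Lower bound: in the mode-3 unfolding of T (rows indexed by k, columns by (i,j)) the 2×2 minor on rows k ∈ {0, 1}, columns (i,j) ∈ {(0,0), (0,2)} is det [[-9, 2], [15, -6]] = 24 ≠ 0, so that unfolding has rank ≥ 2 and hence rank(T) ≥ 2 (CP rank is at least every unfolding rank, though it can be larger).
Upper bound: with S_k = T[:,:,k], the two rank-1 terms a₁b₁ᵀ, a₂b₂ᵀ are the rank-1 members of the pencil x·S₀ + y·S₁.
The 2×2 minor of x·S₀ + y·S₁ on rows {0,2}, columns {0,2} is −18·x² + 36·xy + 54·y² = (-18)·(x − 3·y)(x + y), vanishing at (x:y) = (3:1) and (1:-1).
M₁ = 3·S₀ + S₁ = [[-12, -12, 0], [0, 0, 0], [24, 24, 0]] = (-12)·(1, 0, -2)(1, 1, 0)ᵀ and M₂ = S₀ − S₁ = [[-24, -24, 8], [0, 0, 0], [-24, -24, 8]] = (-8)·(1, 0, 1)(3, 3, -1)ᵀ, so take a₁ = (1, 0, -2), b₁ = (1, 1, 0), a₂ = (1, 0, 1), b₂ = (3, 3, -1).
Each slice is an integer combination of E₁ = a₁b₁ᵀ and E₂ = a₂b₂ᵀ: S₀ = −3·E₁ − 2·E₂, S₁ = −3·E₁ + 6·E₂, S₂ = −E₁ − 2·E₂; reading off coefficients, c₁ = (-3, -3, -1) and c₂ = (-2, 6, -2).
Hence T = (1, 0, -2) ⊗ (1, 1, 0) ⊗ (-3, -3, -1) + (1, 0, 1) ⊗ (3, 3, -1) ⊗ (-2, 6, -2), so rank(T) ≤ 2.
These bounds meet, so rank(T) = 2.

2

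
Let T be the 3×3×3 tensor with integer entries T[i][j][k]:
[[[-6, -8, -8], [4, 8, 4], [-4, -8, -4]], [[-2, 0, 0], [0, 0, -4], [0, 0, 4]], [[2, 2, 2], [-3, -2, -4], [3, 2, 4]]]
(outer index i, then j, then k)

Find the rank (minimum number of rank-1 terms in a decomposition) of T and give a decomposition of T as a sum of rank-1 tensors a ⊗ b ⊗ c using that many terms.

Lower bound: the mode-3 unfolding of T (rows indexed by k, columns by (i,j) = (0,0), (0,1), (0,2), (1,0), (1,1), (1,2), (2,0), (2,1), (2,2)) is [[-6, 4, -4, -2, 0, 0, 2, -3, 3], [-8, 8, -8, 0, 0, 0, 2, -2, 2], [-8, 4, -4, 0, -4, 4, 2, -4, 4]].
There the 3×3 minor on rows k ∈ {0, 1, 2}, columns (i,j) ∈ {(0,0), (0,1), (1,0)} is det [[-6, 4, -2], [-8, 8, 0], [-8, 4, 0]] = -64 ≠ 0, so this unfolding has rank ≥ 3; CP rank is at least every unfolding rank, so rank(T) ≥ 3. (Flattening ranks never certify an upper bound on CP rank; for that we must actually write T with 3 rank-1 terms.)
Upper bound: T is a sum of 3 rank-1 terms, T = (1, -1, 0) ⊗ (1, -1, 1) ⊗ (-2, -4, -4) + (2, 2, -1) ⊗ (1, -1, 1) ⊗ (-2, -2, -2) + (2, 2, 1) ⊗ (0, 1, -1) ⊗ (-1, 0, -2) (written with every a and b primitive with positive leading entry and the scale carried by c; CP decompositions are not unique, and this one is verified by expanding entrywise), so rank(T) ≤ 3.
These bounds meet, so rank(T) = 3.
Check entry T[0,1,2] = 4: (1)·(-1)·(-4) + (2)·(-1)·(-2) + (2)·(1)·(-2) = 4.

rank(T) = 3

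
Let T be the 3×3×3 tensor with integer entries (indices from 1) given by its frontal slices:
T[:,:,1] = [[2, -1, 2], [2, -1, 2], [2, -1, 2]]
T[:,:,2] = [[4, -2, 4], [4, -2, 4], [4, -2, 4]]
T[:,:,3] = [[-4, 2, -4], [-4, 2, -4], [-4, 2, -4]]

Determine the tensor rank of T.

1

Lower bound: T ≠ 0 (e.g. T[1,1,1] = 2), so rank(T) ≥ 1.
Upper bound: if T = a ⊗ b ⊗ c then every fibre of T is a multiple of the corresponding factor, so read the factors off the fibres through the nonzero entry T[1,1,1] = 2.
The mode-1 fibre T[:,1,1] = [2, 2, 2] gives a = [1, 1, 1] (primitive direction); the mode-2 fibre T[1,:,1] = [2, -1, 2] gives b = [2, -1, 2]; then c[k] = T[1,1,k] / (a[1]·b[1]) = [2, 4, -4] / 2 = [1, 2, -2].
Expanding [1, 1, 1] ⊗ [2, -1, 2] ⊗ [1, 2, -2] reproduces all 27 entries of T, so T = [1, 1, 1] ⊗ [2, -1, 2] ⊗ [1, 2, -2] and rank(T) ≤ 1.
These bounds meet, so rank(T) = 1.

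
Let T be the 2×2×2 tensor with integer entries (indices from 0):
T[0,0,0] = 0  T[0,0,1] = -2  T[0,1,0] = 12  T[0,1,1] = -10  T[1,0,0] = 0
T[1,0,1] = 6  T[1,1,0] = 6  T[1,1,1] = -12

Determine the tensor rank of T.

Lower bound: the mode-2 unfolding of T (rows indexed by j, columns by (i,k) = (0,0), (0,1), (1,0), (1,1)) is [[0, -2, 0, 6], [12, -10, 6, -12]].
There the 2×2 minor on rows j ∈ {0, 1}, columns (i,k) ∈ {(0,0), (0,1)} is det [[0, -2], [12, -10]] = 24 ≠ 0, so this unfolding has rank ≥ 2; CP rank is at least every unfolding rank, so rank(T) ≥ 2. (Flattening ranks never certify an upper bound on CP rank; for that we must actually write T with 2 rank-1 terms.)
Upper bound — finding two terms. Write S_k = T[:,:,k] for the frontal slices: S₀ = [[0, 12], [0, 6]], S₁ = [[-2, -10], [6, -12]].
If T = a₁ ⊗ b₁ ⊗ c₁ + a₂ ⊗ b₂ ⊗ c₂ then each S_k = c₁[k]·a₁b₁ᵀ + c₂[k]·a₂b₂ᵀ. S₀ and S₁ are linearly independent, so a₁b₁ᵀ and a₂b₂ᵀ must span the same plane of matrices: they are the rank-1 matrices of the form x·S₀ + y·S₁.
det(x·S₀ + y·S₁) is −84·xy + 84·y² = (-84)·(x − y)(y), vanishing at (x:y) = (1:1) and (1:0).
M₁ = S₀ + S₁ = [[-2, 2], [6, -6]] = (-2)·[1, -3][1, -1]ᵀ and M₂ = S₀ = [[0, 12], [0, 6]] = 6·[2, 1][0, 1]ᵀ, so take a₁ = [1, -3], b₁ = [1, -1], a₂ = [2, 1], b₂ = [0, 1].
Each slice is an integer combination of E₁ = a₁b₁ᵀ and E₂ = a₂b₂ᵀ: S₀ = 6·E₂, S₁ = −2·E₁ − 6·E₂; reading off coefficients, c₁ = [0, -2] and c₂ = [6, -6].
Hence T = [1, -3] ⊗ [1, -1] ⊗ [0, -2] + [2, 1] ⊗ [0, 1] ⊗ [6, -6], so rank(T) ≤ 2.
These bounds meet, so rank(T) = 2.
Check entry T[1,0,0] = 0: (-3)·(1)·(0) + (1)·(0)·(6) = 0.

2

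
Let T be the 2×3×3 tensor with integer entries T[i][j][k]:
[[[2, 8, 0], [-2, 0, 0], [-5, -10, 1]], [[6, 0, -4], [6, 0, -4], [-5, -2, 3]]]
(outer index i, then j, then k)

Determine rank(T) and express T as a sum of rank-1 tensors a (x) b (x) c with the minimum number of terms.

Lower bound: the mode-3 unfolding of T (rows indexed by k, columns by (i,j) = (0,0), (0,1), (0,2), (1,0), (1,1), (1,2)) is [[2, -2, -5, 6, 6, -5], [8, 0, -10, 0, 0, -2], [0, 0, 1, -4, -4, 3]].
There the 3×3 minor on rows k ∈ {0, 1, 2}, columns (i,j) ∈ {(0,0), (0,1), (0,2)} is det [[2, -2, -5], [8, 0, -10], [0, 0, 1]] = 16 ≠ 0, so this unfolding has rank ≥ 3; CP rank is at least every unfolding rank, so rank(T) ≥ 3. (Unfolding ranks only ever bound the CP rank from below — rank(T) can be strictly larger than all of them — so the matching upper bound has to come from an explicit 3-term decomposition.)
Upper bound: T is a sum of 3 rank-1 terms, T = [1, -1] (x) [2, 2, -1] (x) [-1, 2, 1] + [1, 0] (x) [0, 2, 1] (x) [-2, -4, 0] + [1, 1] (x) [1, 1, -1] (x) [4, 4, -2] (written with every a and b primitive with positive leading entry and the scale carried by c; CP decompositions are not unique, and this one is verified by expanding entrywise), so rank(T) ≤ 3.
These bounds meet, so rank(T) = 3.

rank(T) = 3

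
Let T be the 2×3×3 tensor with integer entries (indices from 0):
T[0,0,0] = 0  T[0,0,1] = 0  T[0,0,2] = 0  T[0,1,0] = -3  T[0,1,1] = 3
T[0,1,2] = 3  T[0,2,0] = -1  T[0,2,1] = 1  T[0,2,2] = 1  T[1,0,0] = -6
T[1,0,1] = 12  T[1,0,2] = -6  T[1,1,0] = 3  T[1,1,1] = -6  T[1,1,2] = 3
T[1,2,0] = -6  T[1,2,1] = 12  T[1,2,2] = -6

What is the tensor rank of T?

2

Lower bound: in the mode-3 unfolding of T (rows indexed by k, columns by (i,j)) the 2×2 minor on rows k ∈ {0, 1}, columns (i,j) ∈ {(0,1), (1,0)} is det [[-3, -6], [3, 12]] = -18 ≠ 0, so that unfolding has rank ≥ 2 and hence rank(T) ≥ 2 (CP rank is at least every unfolding rank, though it can be larger).
Upper bound: with S_k = T[:,:,k], the two rank-1 terms a₁b₁ᵀ, a₂b₂ᵀ are the rank-1 members of the pencil x·S₀ + y·S₁.
The 2×2 minor of x·S₀ + y·S₁ on rows {0,1}, columns {0,1} is −18·x² + 54·xy − 36·y² = (-18)·(x − 2·y)(x − y), vanishing at (x:y) = (2:1) and (1:1).
M₁ = 2·S₀ + S₁ = [[0, -3, -1], [0, 0, 0]] = −[1, 0][0, 3, 1]ᵀ and M₂ = S₀ + S₁ = [[0, 0, 0], [6, -3, 6]] = 3·[0, 1][2, -1, 2]ᵀ, so take a₁ = [1, 0], b₁ = [0, 3, 1], a₂ = [0, 1], b₂ = [2, -1, 2].
Each slice is an integer combination of E₁ = a₁b₁ᵀ and E₂ = a₂b₂ᵀ: S₀ = −E₁ − 3·E₂, S₁ = E₁ + 6·E₂, S₂ = E₁ − 3·E₂; reading off coefficients, c₁ = [-1, 1, 1] and c₂ = [-3, 6, -3].
Hence T = [1, 0] (x) [0, 3, 1] (x) [-1, 1, 1] + [0, 1] (x) [2, -1, 2] (x) [-3, 6, -3], so rank(T) ≤ 2.
These bounds meet, so rank(T) = 2.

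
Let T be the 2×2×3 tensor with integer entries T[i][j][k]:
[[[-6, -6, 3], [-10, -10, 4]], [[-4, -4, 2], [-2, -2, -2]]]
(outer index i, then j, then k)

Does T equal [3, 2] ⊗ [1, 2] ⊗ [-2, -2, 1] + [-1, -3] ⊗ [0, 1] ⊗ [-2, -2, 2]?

Yes

Reconstruct entrywise from the claimed factors. For example, T[0,0,2] = 3 and Σₗ aₗ[0]bₗ[0]cₗ[2] = (3)·(1)·(1) + (-1)·(0)·(2) = 3; checking all 12 entries, every one matches. The claim holds.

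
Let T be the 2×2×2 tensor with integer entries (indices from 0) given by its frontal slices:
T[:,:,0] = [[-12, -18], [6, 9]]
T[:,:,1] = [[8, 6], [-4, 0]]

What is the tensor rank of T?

Lower bound: the mode-1 unfolding of T (rows indexed by i, columns by (j,k) = (0,0), (0,1), (1,0), (1,1)) is [[-12, 8, -18, 6], [6, -4, 9, 0]].
There the 2×2 minor on rows i ∈ {0, 1}, columns (j,k) ∈ {(0,0), (1,1)} is det [[-12, 6], [6, 0]] = -36 ≠ 0, so this unfolding has rank ≥ 2; CP rank is at least every unfolding rank, so rank(T) ≥ 2. (This is only a lower bound: in general the CP rank may exceed every unfolding rank, so we still need to exhibit 2 rank-1 terms summing to T.)
Upper bound — finding two terms. Write S_k = T[:,:,k] for the frontal slices: S₀ = [[-12, -18], [6, 9]], S₁ = [[8, 6], [-4, 0]].
If T = a₁ ⊗ b₁ ⊗ c₁ + a₂ ⊗ b₂ ⊗ c₂ then each S_k = c₁[k]·a₁b₁ᵀ + c₂[k]·a₂b₂ᵀ. S₀ and S₁ are linearly independent, so a₁b₁ᵀ and a₂b₂ᵀ must span the same plane of matrices: they are the rank-1 matrices of the form x·S₀ + y·S₁.
det(x·S₀ + y·S₁) is −36·xy + 24·y² = (-12)·(3·x − 2·y)(y), vanishing at (x:y) = (2:3) and (1:0).
M₁ = 2·S₀ + 3·S₁ = [[0, -18], [0, 18]] = (-18)·[1, -1][0, 1]ᵀ and M₂ = S₀ = [[-12, -18], [6, 9]] = (-3)·[2, -1][2, 3]ᵀ, so take a₁ = [1, -1], b₁ = [0, 1], a₂ = [2, -1], b₂ = [2, 3].
Each slice is an integer combination of E₁ = a₁b₁ᵀ and E₂ = a₂b₂ᵀ: S₀ = −3·E₂, S₁ = −6·E₁ + 2·E₂; reading off coefficients, c₁ = [0, -6] and c₂ = [-3, 2].
Hence T = [1, -1] ⊗ [0, 1] ⊗ [0, -6] + [2, -1] ⊗ [2, 3] ⊗ [-3, 2], so rank(T) ≤ 2.
These bounds meet, so rank(T) = 2.
Check entry T[0,1,0] = -18: (1)·(1)·(0) + (2)·(3)·(-3) = -18.

2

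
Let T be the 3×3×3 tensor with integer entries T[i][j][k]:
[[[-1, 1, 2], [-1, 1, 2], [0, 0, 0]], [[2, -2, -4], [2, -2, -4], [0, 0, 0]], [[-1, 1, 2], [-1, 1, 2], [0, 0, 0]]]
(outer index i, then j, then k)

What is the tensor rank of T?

Lower bound: T ≠ 0 (e.g. T[0,0,0] = -1), so rank(T) ≥ 1.
Upper bound: if T = a ⊗ b ⊗ c then every fibre of T is a multiple of the corresponding factor, so read the factors off the fibres through the nonzero entry T[0,0,0] = -1.
The mode-1 fibre T[:,0,0] = [-1, 2, -1] gives a = [1, -2, 1] (primitive direction); the mode-2 fibre T[0,:,0] = [-1, -1, 0] gives b = [1, 1, 0]; then c[k] = T[0,0,k] / (a[0]·b[0]) = [-1, 1, 2] / 1 = [-1, 1, 2].
Expanding [1, -2, 1] ⊗ [1, 1, 0] ⊗ [-1, 1, 2] reproduces all 27 entries of T, so T = [1, -2, 1] ⊗ [1, 1, 0] ⊗ [-1, 1, 2] and rank(T) ≤ 1.
These bounds meet, so rank(T) = 1.

1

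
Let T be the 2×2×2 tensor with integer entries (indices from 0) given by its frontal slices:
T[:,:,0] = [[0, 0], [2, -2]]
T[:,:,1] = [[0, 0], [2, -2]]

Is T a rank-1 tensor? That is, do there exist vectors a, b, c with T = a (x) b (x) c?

Yes

If T = a (x) b (x) c then every fibre of T is a multiple of the corresponding factor, so read the factors off the fibres through the nonzero entry T[1,0,0] = 2.
The mode-1 fibre T[:,0,0] = [0, 2] gives a = [0, 1] (primitive direction); the mode-2 fibre T[1,:,0] = [2, -2] gives b = [1, -1]; then c[k] = T[1,0,k] / (a[1]·b[0]) = [2, 2] / 1 = [2, 2].
Expanding [0, 1] (x) [1, -1] (x) [2, 2] reproduces all 8 entries of T, so T = [0, 1] (x) [1, -1] (x) [2, 2] and rank(T) ≤ 1.
Equivalently every frontal slice T[:,:,k] is c[k] times the rank-1 matrix [0, 1] (x) [1, -1]. So T has rank 1 (it is nonzero).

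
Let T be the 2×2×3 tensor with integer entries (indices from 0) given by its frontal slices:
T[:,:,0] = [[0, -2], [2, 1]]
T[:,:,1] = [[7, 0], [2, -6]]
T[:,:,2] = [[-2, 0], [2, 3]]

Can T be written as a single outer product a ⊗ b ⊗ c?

No

The mode-3 unfolding of T (rows indexed by k, columns by (i,j) = (0,0), (0,1), (1,0), (1,1)) is [[0, -2, 2, 1], [7, 0, 2, -6], [-2, 0, 2, 3]].
There the 3×3 minor on rows k ∈ {0, 1, 2}, columns (i,j) ∈ {(0,0), (0,1), (1,0)} is det [[0, -2, 2], [7, 0, 2], [-2, 0, 2]] = 36 ≠ 0, so this unfolding has rank ≥ 3; CP rank is at least every unfolding rank, so rank(T) ≥ 3.
In particular rank(T) ≥ 3 > 1, so T is not rank-1.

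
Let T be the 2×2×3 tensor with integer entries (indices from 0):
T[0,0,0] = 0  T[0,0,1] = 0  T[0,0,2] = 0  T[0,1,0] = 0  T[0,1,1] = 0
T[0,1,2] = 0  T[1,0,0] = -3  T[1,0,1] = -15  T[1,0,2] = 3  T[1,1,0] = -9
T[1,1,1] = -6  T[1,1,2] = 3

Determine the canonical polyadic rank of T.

Lower bound: in the mode-2 unfolding of T (rows indexed by j, columns by (i,k)) the 2×2 minor on rows j ∈ {0, 1}, columns (i,k) ∈ {(1,0), (1,1)} is det [[-3, -15], [-9, -6]] = -117 ≠ 0, so that unfolding has rank ≥ 2 and hence rank(T) ≥ 2 (CP rank is at least every unfolding rank, though it can be larger).
Upper bound: T[i,:,:] = a[i]·M for every slice, with a = (0, 1) and M = [[-3, -15, 3], [-9, -6, 3]] (rows j, columns k).
Splitting M by its rows (j = 0, 1), M = (1, 0)(-3, -15, 3)ᵀ + (0, 1)(-9, -6, 3)ᵀ.
Hence T = (0, 1) ⊗ (1, 0) ⊗ (-3, -15, 3) + (0, 1) ⊗ (0, 1) ⊗ (-9, -6, 3), so rank(T) ≤ 2.
These bounds meet, so rank(T) = 2.

2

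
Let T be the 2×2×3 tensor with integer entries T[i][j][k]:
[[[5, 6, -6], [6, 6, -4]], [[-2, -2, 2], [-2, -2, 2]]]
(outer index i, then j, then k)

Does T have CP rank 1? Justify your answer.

The mode-3 unfolding of T (rows indexed by k, columns by (i,j) = (0,0), (0,1), (1,0), (1,1)) is [[5, 6, -2, -2], [6, 6, -2, -2], [-6, -4, 2, 2]].
There the 3×3 minor on rows k ∈ {0, 1, 2}, columns (i,j) ∈ {(0,0), (0,1), (1,0)} is det [[5, 6, -2], [6, 6, -2], [-6, -4, 2]] = -4 ≠ 0, so this unfolding has rank ≥ 3; CP rank is at least every unfolding rank, so rank(T) ≥ 3.
In particular rank(T) ≥ 3 > 1, so T is not rank-1.

No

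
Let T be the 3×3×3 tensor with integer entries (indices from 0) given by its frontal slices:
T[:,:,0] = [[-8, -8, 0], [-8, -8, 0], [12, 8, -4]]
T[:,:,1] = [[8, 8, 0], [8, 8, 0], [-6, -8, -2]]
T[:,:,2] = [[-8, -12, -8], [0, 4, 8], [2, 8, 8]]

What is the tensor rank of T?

3

Lower bound: the mode-2 unfolding of T (rows indexed by j, columns by (i,k) = (0,0), (0,1), (0,2), (1,0), (1,1), (1,2), (2,0), (2,1), (2,2)) is [[-8, 8, -8, -8, 8, 0, 12, -6, 2], [-8, 8, -12, -8, 8, 4, 8, -8, 8], [0, 0, -8, 0, 0, 8, -4, -2, 8]].
There the 3×3 minor on rows j ∈ {0, 1, 2}, columns (i,k) ∈ {(0,0), (0,2), (2,0)} is det [[-8, -8, 12], [-8, -12, 8], [0, -8, -4]] = 128 ≠ 0, so this unfolding has rank ≥ 3; CP rank is at least every unfolding rank, so rank(T) ≥ 3. (Flattening ranks never certify an upper bound on CP rank; for that we must actually write T with 3 rank-1 terms.)
Upper bound: T is a sum of 3 rank-1 terms, T = [0, 0, 1] ⊗ [1, 0, -1] ⊗ [4, 2, -4] + [1, 1, -1] ⊗ [1, 1, 0] ⊗ [-8, 8, -4] + [2, -2, -1] ⊗ [1, 2, 2] ⊗ [0, 0, -2] (one valid choice — decompositions are not unique — normalised so each a, b is primitive with positive first nonzero entry; check it by expanding all entries), so rank(T) ≤ 3.
These bounds meet, so rank(T) = 3.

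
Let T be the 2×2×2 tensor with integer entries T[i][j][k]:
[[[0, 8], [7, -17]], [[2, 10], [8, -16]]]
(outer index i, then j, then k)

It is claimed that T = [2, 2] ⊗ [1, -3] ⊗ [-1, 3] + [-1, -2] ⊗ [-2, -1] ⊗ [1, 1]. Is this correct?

Reconstruct entrywise from the claimed factors. For example, T[1,1,1] = -16 and Σₗ aₗ[1]bₗ[1]cₗ[1] = (2)·(-3)·(3) + (-2)·(-1)·(1) = -16; checking all 8 entries, every one matches. The claim holds.

Yes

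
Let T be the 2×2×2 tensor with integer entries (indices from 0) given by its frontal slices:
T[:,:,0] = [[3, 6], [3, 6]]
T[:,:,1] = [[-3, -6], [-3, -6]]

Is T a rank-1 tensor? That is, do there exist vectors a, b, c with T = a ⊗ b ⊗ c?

Yes

The mode-1 fibre T[:,0,0] = [3, 3] gives a = [1, 1] (primitive direction); the mode-2 fibre T[0,:,0] = [3, 6] gives b = [1, 2]; then c[k] = T[0,0,k] / (a[0]·b[0]) = [3, -3] / 1 = [3, -3].
Expanding [1, 1] ⊗ [1, 2] ⊗ [3, -3] reproduces all 8 entries of T, so T = [1, 1] ⊗ [1, 2] ⊗ [3, -3] and rank(T) ≤ 1.
Equivalently every frontal slice T[:,:,k] is c[k] times the rank-1 matrix [1, 1] ⊗ [1, 2]. So T has rank 1 (it is nonzero).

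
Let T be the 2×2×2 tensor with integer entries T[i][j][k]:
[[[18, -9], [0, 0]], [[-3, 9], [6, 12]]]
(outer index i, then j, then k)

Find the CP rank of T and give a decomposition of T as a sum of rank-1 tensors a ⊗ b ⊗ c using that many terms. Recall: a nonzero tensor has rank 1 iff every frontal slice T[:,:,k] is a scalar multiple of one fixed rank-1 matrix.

rank(T) = 2

Lower bound: the mode-3 unfolding of T (rows indexed by k, columns by (i,j) = (0,0), (0,1), (1,0), (1,1)) is [[18, 0, -3, 6], [-9, 0, 9, 12]].
There the 2×2 minor on rows k ∈ {0, 1}, columns (i,j) ∈ {(0,0), (1,0)} is det [[18, -3], [-9, 9]] = 135 ≠ 0, so this unfolding has rank ≥ 2; CP rank is at least every unfolding rank, so rank(T) ≥ 2. (This is only a lower bound: in general the CP rank may exceed every unfolding rank, so we still need to exhibit 2 rank-1 terms summing to T.)
Upper bound — finding two terms. Write S_k = T[:,:,k] for the frontal slices: S₀ = [[18, 0], [-3, 6]], S₁ = [[-9, 0], [9, 12]].
If T = a₁ ⊗ b₁ ⊗ c₁ + a₂ ⊗ b₂ ⊗ c₂ then each S_k = c₁[k]·a₁b₁ᵀ + c₂[k]·a₂b₂ᵀ. S₀ and S₁ are linearly independent, so a₁b₁ᵀ and a₂b₂ᵀ must span the same plane of matrices: they are the rank-1 matrices of the form x·S₀ + y·S₁.
det(x·S₀ + y·S₁) is 108·x² + 162·xy − 108·y² = 54·(x + 2·y)(2·x − y), vanishing at (x:y) = (2:-1) and (1:2).
M₁ = 2·S₀ − S₁ = [[45, 0], [-15, 0]] = 15·[3, -1][1, 0]ᵀ and M₂ = S₀ + 2·S₁ = [[0, 0], [15, 30]] = 15·[0, 1][1, 2]ᵀ, so take a₁ = [3, -1], b₁ = [1, 0], a₂ = [0, 1], b₂ = [1, 2].
Each slice is an integer combination of E₁ = a₁b₁ᵀ and E₂ = a₂b₂ᵀ: S₀ = 6·E₁ + 3·E₂, S₁ = −3·E₁ + 6·E₂; reading off coefficients, c₁ = [6, -3] and c₂ = [3, 6].
Hence T = [3, -1] ⊗ [1, 0] ⊗ [6, -3] + [0, 1] ⊗ [1, 2] ⊗ [3, 6], so rank(T) ≤ 2.
These bounds meet, so rank(T) = 2.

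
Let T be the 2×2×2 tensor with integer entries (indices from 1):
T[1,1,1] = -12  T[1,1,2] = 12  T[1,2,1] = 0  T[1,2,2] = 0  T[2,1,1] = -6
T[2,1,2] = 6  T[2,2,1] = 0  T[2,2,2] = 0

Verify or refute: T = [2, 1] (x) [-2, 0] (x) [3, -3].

Reconstruct entrywise from the claimed factors. For example, T[2,2,2] = 0 and Σₗ aₗ[2]bₗ[2]cₗ[2] = (1)·(0)·(-3) = 0; checking all 8 entries, every one matches. The claim holds.

Yes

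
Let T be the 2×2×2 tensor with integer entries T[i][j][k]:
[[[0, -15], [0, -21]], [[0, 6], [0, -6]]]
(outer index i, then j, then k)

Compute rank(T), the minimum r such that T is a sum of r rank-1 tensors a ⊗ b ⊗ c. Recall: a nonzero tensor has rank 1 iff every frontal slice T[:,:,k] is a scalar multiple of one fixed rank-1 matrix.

Lower bound: the mode-2 unfolding of T (rows indexed by j, columns by (i,k) = (0,0), (0,1), (1,0), (1,1)) is [[0, -15, 0, 6], [0, -21, 0, -6]].
There the 2×2 minor on rows j ∈ {0, 1}, columns (i,k) ∈ {(0,1), (1,1)} is det [[-15, 6], [-21, -6]] = 216 ≠ 0, so this unfolding has rank ≥ 2; CP rank is at least every unfolding rank, so rank(T) ≥ 2. (Unfolding ranks only ever bound the CP rank from below — rank(T) can be strictly larger than all of them — so the matching upper bound has to come from an explicit 2-term decomposition.)
Upper bound — finding two terms. Every mode-3 slice of T is a multiple of one matrix: T[:,:,k] = c[k]·M with c = [0, 1] and M = [[-15, -21], [6, -6]] (rows indexed by i, columns by j). So it suffices to write M as a sum of two rank-1 matrices.
Splitting M by its rows (i = 0, 1), M = [1, 0][-15, -21]ᵀ + [0, 1][6, -6]ᵀ.
Hence T = [1, 0] ⊗ [-15, -21] ⊗ [0, 1] + [0, 1] ⊗ [6, -6] ⊗ [0, 1], so rank(T) ≤ 2.
These bounds meet, so rank(T) = 2.

2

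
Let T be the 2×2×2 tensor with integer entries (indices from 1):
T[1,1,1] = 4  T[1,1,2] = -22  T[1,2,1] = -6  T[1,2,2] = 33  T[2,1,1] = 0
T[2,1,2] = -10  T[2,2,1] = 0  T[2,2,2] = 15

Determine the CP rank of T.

Lower bound: in the mode-3 unfolding of T (rows indexed by k, columns by (i,j)) the 2×2 minor on rows k ∈ {1, 2}, columns (i,j) ∈ {(1,1), (2,1)} is det [[4, 0], [-22, -10]] = -40 ≠ 0, so that unfolding has rank ≥ 2 and hence rank(T) ≥ 2 (CP rank is at least every unfolding rank, though it can be larger).
Upper bound: T[:,j,:] = b[j]·M for every slice, with b = [2, -3] and M = [[2, -11], [0, -5]] (rows i, columns k).
Splitting M by its rows (i = 1, 2), M = [1, 0][2, -11]ᵀ + [0, 1][0, -5]ᵀ.
Hence T = [1, 0] ∘ [2, -3] ∘ [2, -11] + [0, 1] ∘ [2, -3] ∘ [0, -5], so rank(T) ≤ 2.
These bounds meet, so rank(T) = 2.

2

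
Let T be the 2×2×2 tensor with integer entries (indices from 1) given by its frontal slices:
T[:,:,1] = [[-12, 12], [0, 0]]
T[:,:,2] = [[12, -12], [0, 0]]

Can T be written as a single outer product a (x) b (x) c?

Yes

If T = a (x) b (x) c then every fibre of T is a multiple of the corresponding factor, so read the factors off the fibres through the nonzero entry T[1,1,1] = -12.
The mode-1 fibre T[:,1,1] = [-12, 0] gives a = [1, 0] (primitive direction); the mode-2 fibre T[1,:,1] = [-12, 12] gives b = [1, -1]; then c[k] = T[1,1,k] / (a[1]·b[1]) = [-12, 12] / 1 = [-12, 12].
Expanding [1, 0] (x) [1, -1] (x) [-12, 12] reproduces all 8 entries of T, so T = [1, 0] (x) [1, -1] (x) [-12, 12] and rank(T) ≤ 1.
Equivalently every frontal slice T[:,:,k] is c[k] times the rank-1 matrix [1, 0] (x) [1, -1]. So T has rank 1 (it is nonzero).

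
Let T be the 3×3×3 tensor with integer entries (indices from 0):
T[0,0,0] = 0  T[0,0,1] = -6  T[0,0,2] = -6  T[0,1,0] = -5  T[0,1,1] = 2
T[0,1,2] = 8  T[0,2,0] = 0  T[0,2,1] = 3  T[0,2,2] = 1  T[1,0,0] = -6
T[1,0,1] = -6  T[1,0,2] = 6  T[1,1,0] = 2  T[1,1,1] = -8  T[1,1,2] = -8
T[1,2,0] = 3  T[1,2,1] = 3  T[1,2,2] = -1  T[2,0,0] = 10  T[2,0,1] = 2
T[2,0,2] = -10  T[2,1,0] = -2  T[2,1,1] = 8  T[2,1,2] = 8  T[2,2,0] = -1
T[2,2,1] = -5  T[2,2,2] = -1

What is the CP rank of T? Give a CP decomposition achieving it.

rank(T) = 3

Lower bound: the mode-3 unfolding of T (rows indexed by k, columns by (i,j) = (0,0), (0,1), (0,2), (1,0), (1,1), (1,2), (2,0), (2,1), (2,2)) is [[0, -5, 0, -6, 2, 3, 10, -2, -1], [-6, 2, 3, -6, -8, 3, 2, 8, -5], [-6, 8, 1, 6, -8, -1, -10, 8, -1]].
There the 3×3 minor on rows k ∈ {0, 1, 2}, columns (i,j) ∈ {(0,0), (0,1), (0,2)} is det [[0, -5, 0], [-6, 2, 3], [-6, 8, 1]] = 60 ≠ 0, so this unfolding has rank ≥ 3; CP rank is at least every unfolding rank, so rank(T) ≥ 3. (Unfolding ranks only ever bound the CP rank from below — rank(T) can be strictly larger than all of them — so the matching upper bound has to come from an explicit 3-term decomposition.)
Upper bound: T is a sum of 3 rank-1 terms, T = (1, -1, -1) ⊗ (2, 0, 1) ⊗ (-1, 1, 1) + (1, -1, 1) ⊗ (1, -1, 0) ⊗ (4, -4, -8) + (1, 2, -2) ⊗ (2, 1, -1) ⊗ (-1, -2, 0) (written with every a and b primitive with positive leading entry and the scale carried by c; CP decompositions are not unique, and this one is verified by expanding entrywise), so rank(T) ≤ 3.
These bounds meet, so rank(T) = 3.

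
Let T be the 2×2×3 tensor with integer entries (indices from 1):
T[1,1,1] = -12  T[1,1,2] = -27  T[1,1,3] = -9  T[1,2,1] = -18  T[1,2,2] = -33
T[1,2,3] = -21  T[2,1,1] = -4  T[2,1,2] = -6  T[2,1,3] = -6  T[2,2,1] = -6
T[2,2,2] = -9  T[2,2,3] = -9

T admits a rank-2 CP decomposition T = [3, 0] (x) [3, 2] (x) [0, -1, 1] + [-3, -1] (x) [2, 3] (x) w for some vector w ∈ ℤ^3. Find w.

Subtract the known terms from T to get the rank-1 residual R = [-3, -1] (x) [2, 3] (x) w, so R[i,j,k] = a[i]·b[j]·w[k]. Pick indices with nonzero a[1]·b[1] = (-3)·(2) = -6. Only the fibre through (1,1,·) is needed: R[1,1,:] = T[1,1,:] − Σₗ aₗ[1]bₗ[1]cₗ = [-12, -27, -9] − (3)·(3)·[0, -1, 1] = [-12, -18, -18]. Then w[k] = R[1,1,k] / -6 for each k, giving w = [-12, -18, -18] / -6 = [2, 3, 3].

w = [2, 3, 3]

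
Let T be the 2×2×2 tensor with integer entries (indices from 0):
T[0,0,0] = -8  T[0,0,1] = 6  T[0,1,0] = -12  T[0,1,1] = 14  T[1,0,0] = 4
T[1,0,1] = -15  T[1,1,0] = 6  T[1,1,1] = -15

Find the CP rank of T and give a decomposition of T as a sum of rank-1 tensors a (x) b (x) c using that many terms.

Lower bound: the mode-3 unfolding of T (rows indexed by k, columns by (i,j) = (0,0), (0,1), (1,0), (1,1)) is [[-8, -12, 4, 6], [6, 14, -15, -15]].
There the 2×2 minor on rows k ∈ {0, 1}, columns (i,j) ∈ {(0,0), (0,1)} is det [[-8, -12], [6, 14]] = -40 ≠ 0, so this unfolding has rank ≥ 2; CP rank is at least every unfolding rank, so rank(T) ≥ 2. (Flattening ranks never certify an upper bound on CP rank; for that we must actually write T with 2 rank-1 terms.)
Upper bound — finding two terms. Write S_k = T[:,:,k] for the frontal slices: S₀ = [[-8, -12], [4, 6]], S₁ = [[6, 14], [-15, -15]].
If T = a₁ (x) b₁ (x) c₁ + a₂ (x) b₂ (x) c₂ then each S_k = c₁[k]·a₁b₁ᵀ + c₂[k]·a₂b₂ᵀ. S₀ and S₁ are linearly independent, so a₁b₁ᵀ and a₂b₂ᵀ must span the same plane of matrices: they are the rank-1 matrices of the form x·S₀ + y·S₁.
det(x·S₀ + y·S₁) is −80·xy + 120·y² = (-40)·(2·x − 3·y)(y), vanishing at (x:y) = (3:2) and (1:0).
M₁ = 3·S₀ + 2·S₁ = [[-12, -8], [-18, -12]] = (-2)·[2, 3][3, 2]ᵀ and M₂ = S₀ = [[-8, -12], [4, 6]] = (-2)·[2, -1][2, 3]ᵀ, so take a₁ = [2, 3], b₁ = [3, 2], a₂ = [2, -1], b₂ = [2, 3].
Each slice is an integer combination of E₁ = a₁b₁ᵀ and E₂ = a₂b₂ᵀ: S₀ = −2·E₂, S₁ = −E₁ + 3·E₂; reading off coefficients, c₁ = [0, -1] and c₂ = [-2, 3].
Hence T = [2, 3] (x) [3, 2] (x) [0, -1] + [2, -1] (x) [2, 3] (x) [-2, 3], so rank(T) ≤ 2.
These bounds meet, so rank(T) = 2.

rank(T) = 2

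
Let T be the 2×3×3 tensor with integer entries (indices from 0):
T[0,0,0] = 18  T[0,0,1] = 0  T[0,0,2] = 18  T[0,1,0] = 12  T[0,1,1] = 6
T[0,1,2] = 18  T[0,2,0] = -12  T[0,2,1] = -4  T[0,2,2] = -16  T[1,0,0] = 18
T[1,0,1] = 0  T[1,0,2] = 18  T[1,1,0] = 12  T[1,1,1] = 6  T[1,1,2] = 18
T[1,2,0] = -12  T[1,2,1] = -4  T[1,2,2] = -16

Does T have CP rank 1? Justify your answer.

No

The mode-2 unfolding of T (rows indexed by j, columns by (i,k) = (0,0), (0,1), (0,2), (1,0), (1,1), (1,2)) is [[18, 0, 18, 18, 0, 18], [12, 6, 18, 12, 6, 18], [-12, -4, -16, -12, -4, -16]].
There the 2×2 minor on rows j ∈ {0, 1}, columns (i,k) ∈ {(0,0), (0,1)} is det [[18, 0], [12, 6]] = 108 ≠ 0, so this unfolding has rank ≥ 2; CP rank is at least every unfolding rank, so rank(T) ≥ 2.
In particular rank(T) ≥ 2 > 1, so T is not rank-1.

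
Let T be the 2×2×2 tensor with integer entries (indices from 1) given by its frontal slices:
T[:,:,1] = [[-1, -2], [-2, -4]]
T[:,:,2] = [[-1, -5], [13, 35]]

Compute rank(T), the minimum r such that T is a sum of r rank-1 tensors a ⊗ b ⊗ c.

2

Lower bound: the mode-3 unfolding of T (rows indexed by k, columns by (i,j) = (1,1), (1,2), (2,1), (2,2)) is [[-1, -2, -2, -4], [-1, -5, 13, 35]].
There the 2×2 minor on rows k ∈ {1, 2}, columns (i,j) ∈ {(1,1), (1,2)} is det [[-1, -2], [-1, -5]] = 3 ≠ 0, so this unfolding has rank ≥ 2; CP rank is at least every unfolding rank, so rank(T) ≥ 2. (Flattening ranks never certify an upper bound on CP rank; for that we must actually write T with 2 rank-1 terms.)
Upper bound — finding two terms. Write S_k = T[:,:,k] for the frontal slices: S₁ = [[-1, -2], [-2, -4]], S₂ = [[-1, -5], [13, 35]].
If T = a₁ ⊗ b₁ ⊗ c₁ + a₂ ⊗ b₂ ⊗ c₂ then each S_k = c₁[k]·a₁b₁ᵀ + c₂[k]·a₂b₂ᵀ. S₁ and S₂ are linearly independent, so a₁b₁ᵀ and a₂b₂ᵀ must span the same plane of matrices: they are the rank-1 matrices of the form x·S₁ + y·S₂.
det(x·S₁ + y·S₂) is −15·xy + 30·y² = (-15)·(x − 2·y)(y), vanishing at (x:y) = (2:1) and (1:0).
M₁ = 2·S₁ + S₂ = [[-3, -9], [9, 27]] = (-3)·[1, -3][1, 3]ᵀ and M₂ = S₁ = [[-1, -2], [-2, -4]] = −[1, 2][1, 2]ᵀ, so take a₁ = [1, -3], b₁ = [1, 3], a₂ = [1, 2], b₂ = [1, 2].
Each slice is an integer combination of E₁ = a₁b₁ᵀ and E₂ = a₂b₂ᵀ: S₁ = −E₂, S₂ = −3·E₁ + 2·E₂; reading off coefficients, c₁ = [0, -3] and c₂ = [-1, 2].
Hence T = [1, -3] ⊗ [1, 3] ⊗ [0, -3] + [1, 2] ⊗ [1, 2] ⊗ [-1, 2], so rank(T) ≤ 2.
These bounds meet, so rank(T) = 2.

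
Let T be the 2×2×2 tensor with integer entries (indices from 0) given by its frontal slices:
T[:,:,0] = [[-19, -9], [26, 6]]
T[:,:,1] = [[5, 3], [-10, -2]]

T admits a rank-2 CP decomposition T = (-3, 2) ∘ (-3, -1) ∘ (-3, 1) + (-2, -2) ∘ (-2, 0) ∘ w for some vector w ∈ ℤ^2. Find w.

Subtract the known terms from T to get the rank-1 residual R = (-2, -2) ∘ (-2, 0) ∘ w, so R[i,j,k] = a[i]·b[j]·w[k]. Pick indices with nonzero a[0]·b[0] = (-2)·(-2) = 4. Only the fibre through (0,0,·) is needed: R[0,0,:] = T[0,0,:] − Σₗ aₗ[0]bₗ[0]cₗ = [-19, 5] − (-3)·(-3)·(-3, 1) = [8, -4]. Then w[k] = R[0,0,k] / 4 for each k, giving w = [8, -4] / 4 = (2, -1).

w = (2, -1)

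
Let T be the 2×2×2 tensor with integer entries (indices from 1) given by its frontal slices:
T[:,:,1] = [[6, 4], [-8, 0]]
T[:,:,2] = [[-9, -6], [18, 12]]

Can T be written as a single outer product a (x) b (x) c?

The mode-2 unfolding of T (rows indexed by j, columns by (i,k) = (1,1), (1,2), (2,1), (2,2)) is [[6, -9, -8, 18], [4, -6, 0, 12]].
There the 2×2 minor on rows j ∈ {1, 2}, columns (i,k) ∈ {(1,1), (2,1)} is det [[6, -8], [4, 0]] = 32 ≠ 0, so this unfolding has rank ≥ 2; CP rank is at least every unfolding rank, so rank(T) ≥ 2.
In particular rank(T) ≥ 2 > 1, so T is not rank-1.

No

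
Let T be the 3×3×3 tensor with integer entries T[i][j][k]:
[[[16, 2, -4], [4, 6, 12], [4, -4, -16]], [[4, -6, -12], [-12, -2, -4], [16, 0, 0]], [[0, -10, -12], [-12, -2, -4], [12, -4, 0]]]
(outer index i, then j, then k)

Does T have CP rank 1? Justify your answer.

The mode-1 unfolding of T (rows indexed by i, columns by (j,k) = (0,0), (0,1), (0,2), (1,0), (1,1), (1,2), (2,0), (2,1), (2,2)) is [[16, 2, -4, 4, 6, 12, 4, -4, -16], [4, -6, -12, -12, -2, -4, 16, 0, 0], [0, -10, -12, -12, -2, -4, 12, -4, 0]].
There the 3×3 minor on rows i ∈ {0, 1, 2}, columns (j,k) ∈ {(0,0), (0,1), (0,2)} is det [[16, 2, -4], [4, -6, -12], [0, -10, -12]] = -512 ≠ 0, so this unfolding has rank ≥ 3; CP rank is at least every unfolding rank, so rank(T) ≥ 3.
In particular rank(T) ≥ 3 > 1, so T is not rank-1.

No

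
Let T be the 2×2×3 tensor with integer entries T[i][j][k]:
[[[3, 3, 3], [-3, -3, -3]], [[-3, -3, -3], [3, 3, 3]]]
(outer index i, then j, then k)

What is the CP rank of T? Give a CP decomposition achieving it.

rank(T) = 1

Lower bound: T ≠ 0 (e.g. T[0,0,0] = 3), so rank(T) ≥ 1.
Upper bound: the mode-1 fibre T[:,0,0] = [3, -3] gives a = [1, -1] (primitive direction); the mode-2 fibre T[0,:,0] = [3, -3] gives b = [1, -1]; then c[k] = T[0,0,k] / (a[0]·b[0]) = [3, 3, 3] / 1 = [3, 3, 3].
Expanding [1, -1] ⊗ [1, -1] ⊗ [3, 3, 3] reproduces all 12 entries of T, so T = [1, -1] ⊗ [1, -1] ⊗ [3, 3, 3] and rank(T) ≤ 1.
These bounds meet, so rank(T) = 1.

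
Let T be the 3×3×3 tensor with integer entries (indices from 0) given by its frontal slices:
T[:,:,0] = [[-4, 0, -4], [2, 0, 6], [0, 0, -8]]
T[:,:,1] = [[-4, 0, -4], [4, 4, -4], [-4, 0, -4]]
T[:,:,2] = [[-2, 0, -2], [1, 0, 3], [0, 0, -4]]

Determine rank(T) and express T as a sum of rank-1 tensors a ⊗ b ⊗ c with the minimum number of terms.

rank(T) = 3

Lower bound: the mode-2 unfolding of T (rows indexed by j, columns by (i,k) = (0,0), (0,1), (0,2), (1,0), (1,1), (1,2), (2,0), (2,1), (2,2)) is [[-4, -4, -2, 2, 4, 1, 0, -4, 0], [0, 0, 0, 0, 4, 0, 0, 0, 0], [-4, -4, -2, 6, -4, 3, -8, -4, -4]].
There the 3×3 minor on rows j ∈ {0, 1, 2}, columns (i,k) ∈ {(0,0), (1,0), (1,1)} is det [[-4, 2, 4], [0, 0, 4], [-4, 6, -4]] = 64 ≠ 0, so this unfolding has rank ≥ 3; CP rank is at least every unfolding rank, so rank(T) ≥ 3. (Unfolding ranks only ever bound the CP rank from below — rank(T) can be strictly larger than all of them — so the matching upper bound has to come from an explicit 3-term decomposition.)
Upper bound: T is a sum of 3 rank-1 terms, T = [0, 1, -2] ⊗ [1, 0, -1] ⊗ [-2, 0, -1] + [0, 1, 0] ⊗ [0, 1, -2] ⊗ [0, 4, 0] + [1, -1, 1] ⊗ [1, 0, 1] ⊗ [-4, -4, -2] (written with every a and b primitive with positive leading entry and the scale carried by c; CP decompositions are not unique, and this one is verified by expanding entrywise), so rank(T) ≤ 3.
These bounds meet, so rank(T) = 3.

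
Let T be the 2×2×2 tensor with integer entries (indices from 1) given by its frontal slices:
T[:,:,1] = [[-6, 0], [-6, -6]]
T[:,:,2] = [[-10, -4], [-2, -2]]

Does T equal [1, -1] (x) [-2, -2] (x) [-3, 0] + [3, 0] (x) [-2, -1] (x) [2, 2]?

No

Reconstruct entry (1,1,2) from the claimed factors: Σₗ aₗ[1]bₗ[1]cₗ[2] = (1)·(-2)·(0) + (3)·(-2)·(2) = -12, but T[1,1,2] = -10. The claim is false.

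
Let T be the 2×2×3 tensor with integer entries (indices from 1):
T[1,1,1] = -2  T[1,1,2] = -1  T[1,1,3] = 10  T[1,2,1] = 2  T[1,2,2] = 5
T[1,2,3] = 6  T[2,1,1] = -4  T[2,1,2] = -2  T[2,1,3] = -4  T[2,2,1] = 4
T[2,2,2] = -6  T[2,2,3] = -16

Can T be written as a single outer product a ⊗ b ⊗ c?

The mode-3 unfolding of T (rows indexed by k, columns by (i,j) = (1,1), (1,2), (2,1), (2,2)) is [[-2, 2, -4, 4], [-1, 5, -2, -6], [10, 6, -4, -16]].
There the 3×3 minor on rows k ∈ {1, 2, 3}, columns (i,j) ∈ {(1,1), (1,2), (2,1)} is det [[-2, 2, -4], [-1, 5, -2], [10, 6, -4]] = 192 ≠ 0, so this unfolding has rank ≥ 3; CP rank is at least every unfolding rank, so rank(T) ≥ 3.
In particular rank(T) ≥ 3 > 1, so T is not rank-1.

No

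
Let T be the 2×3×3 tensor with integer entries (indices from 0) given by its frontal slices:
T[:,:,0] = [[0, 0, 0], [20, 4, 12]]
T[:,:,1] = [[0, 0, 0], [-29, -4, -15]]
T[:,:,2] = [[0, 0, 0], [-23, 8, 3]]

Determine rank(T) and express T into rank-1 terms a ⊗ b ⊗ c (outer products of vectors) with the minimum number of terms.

rank(T) = 2

Lower bound: in the mode-3 unfolding of T (rows indexed by k, columns by (i,j)) the 2×2 minor on rows k ∈ {0, 1}, columns (i,j) ∈ {(1,0), (1,1)} is det [[20, 4], [-29, -4]] = 36 ≠ 0, so that unfolding has rank ≥ 2 and hence rank(T) ≥ 2 (CP rank is at least every unfolding rank, though it can be larger).
Upper bound: T[i,:,:] = a[i]·M for every slice, with a = (0, 1) and M = [[20, -29, -23], [4, -4, 8], [12, -15, 3]] (rows j, columns k).
The rows of M satisfy (row 0) = −4·(row 1) + 3·(row 2), so splitting by rows, M = (-4, 1, 0)(4, -4, 8)ᵀ + (3, 0, 1)(12, -15, 3)ᵀ.
Hence T = (0, 1) ⊗ (-4, 1, 0) ⊗ (4, -4, 8) + (0, 1) ⊗ (3, 0, 1) ⊗ (12, -15, 3), so rank(T) ≤ 2.
These bounds meet, so rank(T) = 2.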